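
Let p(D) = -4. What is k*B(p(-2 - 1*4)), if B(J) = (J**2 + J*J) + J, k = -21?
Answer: -588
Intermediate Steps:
B(J) = J + 2*J**2 (B(J) = (J**2 + J**2) + J = 2*J**2 + J = J + 2*J**2)
k*B(p(-2 - 1*4)) = -(-84)*(1 + 2*(-4)) = -(-84)*(1 - 8) = -(-84)*(-7) = -21*28 = -588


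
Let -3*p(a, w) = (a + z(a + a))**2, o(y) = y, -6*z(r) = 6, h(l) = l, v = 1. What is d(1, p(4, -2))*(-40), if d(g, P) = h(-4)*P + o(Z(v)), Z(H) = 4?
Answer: -640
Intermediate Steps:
z(r) = -1 (z(r) = -1/6*6 = -1)
p(a, w) = -(-1 + a)**2/3 (p(a, w) = -(a - 1)**2/3 = -(-1 + a)**2/3)
d(g, P) = 4 - 4*P (d(g, P) = -4*P + 4 = 4 - 4*P)
d(1, p(4, -2))*(-40) = (4 - (-4)*(-1 + 4)**2/3)*(-40) = (4 - (-4)*3**2/3)*(-40) = (4 - (-4)*9/3)*(-40) = (4 - 4*(-3))*(-40) = (4 + 12)*(-40) = 16*(-40) = -640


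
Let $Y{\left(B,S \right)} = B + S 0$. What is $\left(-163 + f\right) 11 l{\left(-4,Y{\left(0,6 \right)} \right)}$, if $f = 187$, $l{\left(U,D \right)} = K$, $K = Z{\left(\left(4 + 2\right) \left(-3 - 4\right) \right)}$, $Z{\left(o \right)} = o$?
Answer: $-11088$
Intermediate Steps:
$Y{\left(B,S \right)} = B$ ($Y{\left(B,S \right)} = B + 0 = B$)
$K = -42$ ($K = \left(4 + 2\right) \left(-3 - 4\right) = 6 \left(-7\right) = -42$)
$l{\left(U,D \right)} = -42$
$\left(-163 + f\right) 11 l{\left(-4,Y{\left(0,6 \right)} \right)} = \left(-163 + 187\right) 11 \left(-42\right) = 24 \cdot 11 \left(-42\right) = 264 \left(-42\right) = -11088$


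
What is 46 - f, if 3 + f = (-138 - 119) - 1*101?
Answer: 407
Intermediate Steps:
f = -361 (f = -3 + ((-138 - 119) - 1*101) = -3 + (-257 - 101) = -3 - 358 = -361)
46 - f = 46 - 1*(-361) = 46 + 361 = 407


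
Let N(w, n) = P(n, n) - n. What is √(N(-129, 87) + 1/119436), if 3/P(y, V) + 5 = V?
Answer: I*√521332457742723/2448438 ≈ 9.3254*I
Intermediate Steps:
P(y, V) = 3/(-5 + V)
N(w, n) = -n + 3/(-5 + n) (N(w, n) = 3/(-5 + n) - n = -n + 3/(-5 + n))
√(N(-129, 87) + 1/119436) = √((3 - 1*87*(-5 + 87))/(-5 + 87) + 1/119436) = √((3 - 1*87*82)/82 + 1/119436) = √((3 - 7134)/82 + 1/119436) = √((1/82)*(-7131) + 1/119436) = √(-7131/82 + 1/119436) = √(-425849017/4896876) = I*√521332457742723/2448438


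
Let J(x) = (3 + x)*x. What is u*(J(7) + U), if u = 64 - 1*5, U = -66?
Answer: 236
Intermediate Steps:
J(x) = x*(3 + x)
u = 59 (u = 64 - 5 = 59)
u*(J(7) + U) = 59*(7*(3 + 7) - 66) = 59*(7*10 - 66) = 59*(70 - 66) = 59*4 = 236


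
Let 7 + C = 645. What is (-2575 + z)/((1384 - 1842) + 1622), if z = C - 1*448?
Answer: -795/388 ≈ -2.0490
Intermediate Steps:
C = 638 (C = -7 + 645 = 638)
z = 190 (z = 638 - 1*448 = 638 - 448 = 190)
(-2575 + z)/((1384 - 1842) + 1622) = (-2575 + 190)/((1384 - 1842) + 1622) = -2385/(-458 + 1622) = -2385/1164 = -2385*1/1164 = -795/388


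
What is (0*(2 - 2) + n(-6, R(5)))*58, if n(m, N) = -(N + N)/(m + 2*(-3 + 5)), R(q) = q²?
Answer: 1450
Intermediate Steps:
n(m, N) = -2*N/(4 + m) (n(m, N) = -2*N/(m + 2*2) = -2*N/(m + 4) = -2*N/(4 + m))
(0*(2 - 2) + n(-6, R(5)))*58 = (0*(2 - 2) - 2*5²/(4 - 6))*58 = (0*0 - 2*25/(-2))*58 = (0 - 2*25*(-½))*58 = (0 + 25)*58 = 25*58 = 1450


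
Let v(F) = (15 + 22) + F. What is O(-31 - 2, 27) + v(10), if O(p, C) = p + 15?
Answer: 29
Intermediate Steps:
O(p, C) = 15 + p
v(F) = 37 + F
O(-31 - 2, 27) + v(10) = (15 + (-31 - 2)) + (37 + 10) = (15 - 33) + 47 = -18 + 47 = 29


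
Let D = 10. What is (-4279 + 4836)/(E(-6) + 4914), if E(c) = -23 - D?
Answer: 557/4881 ≈ 0.11412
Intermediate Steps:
E(c) = -33 (E(c) = -23 - 1*10 = -23 - 10 = -33)
(-4279 + 4836)/(E(-6) + 4914) = (-4279 + 4836)/(-33 + 4914) = 557/4881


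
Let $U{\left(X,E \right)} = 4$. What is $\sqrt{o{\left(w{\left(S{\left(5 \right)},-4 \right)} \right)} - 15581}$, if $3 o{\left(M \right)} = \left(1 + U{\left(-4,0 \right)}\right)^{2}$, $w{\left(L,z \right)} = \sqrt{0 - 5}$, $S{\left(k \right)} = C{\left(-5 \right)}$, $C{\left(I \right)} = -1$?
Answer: $\frac{i \sqrt{140154}}{3} \approx 124.79 i$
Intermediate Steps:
$S{\left(k \right)} = -1$
$w{\left(L,z \right)} = i \sqrt{5}$ ($w{\left(L,z \right)} = \sqrt{-5} = i \sqrt{5}$)
$o{\left(M \right)} = \frac{25}{3}$ ($o{\left(M \right)} = \frac{\left(1 + 4\right)^{2}}{3} = \frac{5^{2}}{3} = \frac{1}{3} \cdot 25 = \frac{25}{3}$)
$\sqrt{o{\left(w{\left(S{\left(5 \right)},-4 \right)} \right)} - 15581} = \sqrt{\frac{25}{3} - 15581} = \sqrt{- \frac{46718}{3}} = \frac{i \sqrt{140154}}{3}$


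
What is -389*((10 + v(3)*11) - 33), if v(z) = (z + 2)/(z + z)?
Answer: 32287/6 ≈ 5381.2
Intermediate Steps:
v(z) = (2 + z)/(2*z) (v(z) = (2 + z)/((2*z)) = (2 + z)*(1/(2*z)) = (2 + z)/(2*z))
-389*((10 + v(3)*11) - 33) = -389*((10 + ((1/2)*(2 + 3)/3)*11) - 33) = -389*((10 + ((1/2)*(1/3)*5)*11) - 33) = -389*((10 + (5/6)*11) - 33) = -389*((10 + 55/6) - 33) = -389*(115/6 - 33) = -389*(-83/6) = 32287/6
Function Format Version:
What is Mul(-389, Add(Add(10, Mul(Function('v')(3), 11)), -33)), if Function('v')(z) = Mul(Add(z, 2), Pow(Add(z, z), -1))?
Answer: Rational(32287, 6) ≈ 5381.2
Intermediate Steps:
Function('v')(z) = Mul(Rational(1, 2), Pow(z, -1), Add(2, z)) (Function('v')(z) = Mul(Add(2, z), Pow(Mul(2, z), -1)) = Mul(Add(2, z), Mul(Rational(1, 2), Pow(z, -1))) = Mul(Rational(1, 2), Pow(z, -1), Add(2, z)))
Mul(-389, Add(Add(10, Mul(Function('v')(3), 11)), -33)) = Mul(-389, Add(Add(10, Mul(Mul(Rational(1, 2), Pow(3, -1), Add(2, 3)), 11)), -33)) = Mul(-389, Add(Add(10, Mul(Mul(Rational(1, 2), Rational(1, 3), 5), 11)), -33)) = Mul(-389, Add(Add(10, Mul(Rational(5, 6), 11)), -33)) = Mul(-389, Add(Add(10, Rational(55, 6)), -33)) = Mul(-389, Add(Rational(115, 6), -33)) = Mul(-389, Rational(-83, 6)) = Rational(32287, 6)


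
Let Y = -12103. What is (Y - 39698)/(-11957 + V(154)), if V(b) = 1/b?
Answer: 7977354/1841377 ≈ 4.3323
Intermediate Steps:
(Y - 39698)/(-11957 + V(154)) = (-12103 - 39698)/(-11957 + 1/154) = -51801/(-11957 + 1/154) = -51801/(-1841377/154) = -51801*(-154/1841377) = 7977354/1841377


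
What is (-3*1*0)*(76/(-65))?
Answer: 0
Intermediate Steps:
(-3*1*0)*(76/(-65)) = (-3*0)*(76*(-1/65)) = 0*(-76/65) = 0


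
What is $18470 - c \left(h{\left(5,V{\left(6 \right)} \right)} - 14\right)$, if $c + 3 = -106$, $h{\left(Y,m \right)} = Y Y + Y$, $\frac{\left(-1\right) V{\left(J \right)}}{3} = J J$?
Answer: $20214$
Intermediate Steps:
$V{\left(J \right)} = - 3 J^{2}$ ($V{\left(J \right)} = - 3 J J = - 3 J^{2}$)
$h{\left(Y,m \right)} = Y + Y^{2}$ ($h{\left(Y,m \right)} = Y^{2} + Y = Y + Y^{2}$)
$c = -109$ ($c = -3 - 106 = -109$)
$18470 - c \left(h{\left(5,V{\left(6 \right)} \right)} - 14\right) = 18470 - - 109 \left(5 \left(1 + 5\right) - 14\right) = 18470 - - 109 \left(5 \cdot 6 - 14\right) = 18470 - - 109 \left(30 - 14\right) = 18470 - \left(-109\right) 16 = 18470 - -1744 = 18470 + 1744 = 20214$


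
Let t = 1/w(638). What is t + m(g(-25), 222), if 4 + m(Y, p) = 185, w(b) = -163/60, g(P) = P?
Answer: 29443/163 ≈ 180.63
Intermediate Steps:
w(b) = -163/60 (w(b) = -163*1/60 = -163/60)
m(Y, p) = 181 (m(Y, p) = -4 + 185 = 181)
t = -60/163 (t = 1/(-163/60) = -60/163 ≈ -0.36810)
t + m(g(-25), 222) = -60/163 + 181 = 29443/163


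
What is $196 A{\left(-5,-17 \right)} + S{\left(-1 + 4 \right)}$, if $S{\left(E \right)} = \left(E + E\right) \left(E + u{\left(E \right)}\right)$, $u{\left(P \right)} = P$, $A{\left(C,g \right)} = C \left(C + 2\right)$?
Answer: $2976$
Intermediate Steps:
$A{\left(C,g \right)} = C \left(2 + C\right)$
$S{\left(E \right)} = 4 E^{2}$ ($S{\left(E \right)} = \left(E + E\right) \left(E + E\right) = 2 E 2 E = 4 E^{2}$)
$196 A{\left(-5,-17 \right)} + S{\left(-1 + 4 \right)} = 196 \left(- 5 \left(2 - 5\right)\right) + 4 \left(-1 + 4\right)^{2} = 196 \left(\left(-5\right) \left(-3\right)\right) + 4 \cdot 3^{2} = 196 \cdot 15 + 4 \cdot 9 = 2940 + 36 = 2976$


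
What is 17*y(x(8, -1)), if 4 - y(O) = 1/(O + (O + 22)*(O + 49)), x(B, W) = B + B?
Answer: 169031/2486 ≈ 67.993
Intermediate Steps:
x(B, W) = 2*B
y(O) = 4 - 1/(O + (22 + O)*(49 + O)) (y(O) = 4 - 1/(O + (O + 22)*(O + 49)) = 4 - 1/(O + (22 + O)*(49 + O)))
17*y(x(8, -1)) = 17*((4311 + 4*(2*8)² + 288*(2*8))/(1078 + (2*8)² + 72*(2*8))) = 17*((4311 + 4*16² + 288*16)/(1078 + 16² + 72*16)) = 17*((4311 + 4*256 + 4608)/(1078 + 256 + 1152)) = 17*((4311 + 1024 + 4608)/2486) = 17*((1/2486)*9943) = 17*(9943/2486) = 169031/2486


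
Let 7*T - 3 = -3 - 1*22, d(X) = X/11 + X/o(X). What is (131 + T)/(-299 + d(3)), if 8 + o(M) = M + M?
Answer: -3938/9247 ≈ -0.42587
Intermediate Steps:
o(M) = -8 + 2*M (o(M) = -8 + (M + M) = -8 + 2*M)
d(X) = X/11 + X/(-8 + 2*X)
T = -22/7 (T = 3/7 + (-3 - 1*22)/7 = 3/7 + (-3 - 22)/7 = 3/7 + (1/7)*(-25) = 3/7 - 25/7 = -22/7 ≈ -3.1429)
(131 + T)/(-299 + d(3)) = (131 - 22/7)/(-299 + (1/22)*3*(3 + 2*3)/(-4 + 3)) = 895/(7*(-299 + (1/22)*3*(3 + 6)/(-1))) = 895/(7*(-299 + (1/22)*3*(-1)*9)) = 895/(7*(-299 - 27/22)) = 895/(7*(-6605/22)) = (895/7)*(-22/6605) = -3938/9247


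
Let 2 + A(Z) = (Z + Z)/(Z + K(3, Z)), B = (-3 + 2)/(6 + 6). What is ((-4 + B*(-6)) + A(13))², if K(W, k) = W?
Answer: 961/64 ≈ 15.016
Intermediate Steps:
B = -1/12 ≈ -0.083333
A(Z) = -2 + 2*Z/(3 + Z) (A(Z) = -2 + (Z + Z)/(Z + 3) = -2 + (2*Z)/(3 + Z) = -2 + 2*Z/(3 + Z))
((-4 + B*(-6)) + A(13))² = ((-4 - 1/12*(-6)) - 6/(3 + 13))² = ((-4 + ½) - 6/16)² = (-7/2 - 6*1/16)² = (-7/2 - 3/8)² = (-31/8)² = 961/64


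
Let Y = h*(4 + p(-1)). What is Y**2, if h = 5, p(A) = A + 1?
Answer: 400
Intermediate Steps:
p(A) = 1 + A
Y = 20 (Y = 5*(4 + (1 - 1)) = 5*(4 + 0) = 5*4 = 20)
Y**2 = 20**2 = 400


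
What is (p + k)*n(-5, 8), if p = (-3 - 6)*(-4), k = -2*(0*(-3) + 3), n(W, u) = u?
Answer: 240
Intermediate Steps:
k = -6 (k = -2*(0 + 3) = -2*3 = -6)
p = 36 (p = -9*(-4) = 36)
(p + k)*n(-5, 8) = (36 - 6)*8 = 30*8 = 240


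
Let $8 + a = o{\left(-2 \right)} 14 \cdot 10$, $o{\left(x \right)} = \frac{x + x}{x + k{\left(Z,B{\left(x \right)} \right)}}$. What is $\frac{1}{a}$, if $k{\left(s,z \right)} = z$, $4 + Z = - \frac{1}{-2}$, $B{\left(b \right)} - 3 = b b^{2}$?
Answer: $\frac{1}{72} \approx 0.013889$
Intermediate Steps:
$B{\left(b \right)} = 3 + b^{3}$ ($B{\left(b \right)} = 3 + b b^{2} = 3 + b^{3}$)
$Z = - \frac{7}{2}$ ($Z = -4 - \frac{1}{-2} = -4 - - \frac{1}{2} = -4 + \frac{1}{2} = - \frac{7}{2} \approx -3.5$)
$o{\left(x \right)} = \frac{2 x}{3 + x + x^{3}}$ ($o{\left(x \right)} = \frac{x + x}{x + \left(3 + x^{3}\right)} = \frac{2 x}{3 + x + x^{3}}$)
$a = 72$ ($a = -8 + 2 \left(-2\right) \frac{1}{3 - 2 + \left(-2\right)^{3}} \cdot 14 \cdot 10 = -8 + 2 \left(-2\right) \frac{1}{3 - 2 - 8} \cdot 14 \cdot 10 = -8 + 2 \left(-2\right) \frac{1}{-7} \cdot 14 \cdot 10 = -8 + 2 \left(-2\right) \left(- \frac{1}{7}\right) 14 \cdot 10 = -8 + \frac{4}{7} \cdot 14 \cdot 10 = -8 + 8 \cdot 10 = -8 + 80 = 72$)
$\frac{1}{a} = \frac{1}{72}$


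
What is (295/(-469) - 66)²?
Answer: 976500001/219961 ≈ 4439.4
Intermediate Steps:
(295/(-469) - 66)² = (295*(-1/469) - 66)² = (-295/469 - 66)² = (-31249/469)² = 976500001/219961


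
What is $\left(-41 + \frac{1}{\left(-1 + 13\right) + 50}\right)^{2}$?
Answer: $\frac{6456681}{3844} \approx 1679.7$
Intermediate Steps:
$\left(-41 + \frac{1}{\left(-1 + 13\right) + 50}\right)^{2} = \left(-41 + \frac{1}{12 + 50}\right)^{2} = \left(-41 + \frac{1}{62}\right)^{2} = \left(- \frac{2541}{62}\right)^{2} = \frac{6456681}{3844}$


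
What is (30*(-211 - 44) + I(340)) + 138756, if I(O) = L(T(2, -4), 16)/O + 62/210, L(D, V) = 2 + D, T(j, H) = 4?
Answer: 468049537/3570 ≈ 1.3111e+5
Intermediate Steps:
I(O) = 31/105 + 6/O (I(O) = (2 + 4)/O + 62/210 = 6/O + 62*(1/210) = 6/O + 31/105 = 31/105 + 6/O)
(30*(-211 - 44) + I(340)) + 138756 = (30*(-211 - 44) + (31/105 + 6/340)) + 138756 = (30*(-255) + (31/105 + 6*(1/340))) + 138756 = (-7650 + (31/105 + 3/170)) + 138756 = (-7650 + 1117/3570) + 138756 = -27309383/3570 + 138756 = 468049537/3570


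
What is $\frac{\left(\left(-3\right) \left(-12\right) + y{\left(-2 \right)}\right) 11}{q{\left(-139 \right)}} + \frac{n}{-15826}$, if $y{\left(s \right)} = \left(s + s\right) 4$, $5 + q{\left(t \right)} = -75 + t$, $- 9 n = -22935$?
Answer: $- \frac{4039805}{3465894} \approx -1.1656$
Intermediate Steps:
$n = \frac{7645}{3}$ ($n = \left(- \frac{1}{9}\right) \left(-22935\right) = \frac{7645}{3} \approx 2548.3$)
$q{\left(t \right)} = -80 + t$ ($q{\left(t \right)} = -5 + \left(-75 + t\right) = -80 + t$)
$y{\left(s \right)} = 8 s$ ($y{\left(s \right)} = 2 s 4 = 8 s$)
$\frac{\left(\left(-3\right) \left(-12\right) + y{\left(-2 \right)}\right) 11}{q{\left(-139 \right)}} + \frac{n}{-15826} = \frac{\left(\left(-3\right) \left(-12\right) + 8 \left(-2\right)\right) 11}{-80 - 139} + \frac{7645}{3 \left(-15826\right)} = \frac{\left(36 - 16\right) 11}{-219} + \frac{7645}{3} \left(- \frac{1}{15826}\right) = 20 \cdot 11 \left(- \frac{1}{219}\right) - \frac{7645}{47478} = 220 \left(- \frac{1}{219}\right) - \frac{7645}{47478} = - \frac{220}{219} - \frac{7645}{47478} = - \frac{4039805}{3465894}$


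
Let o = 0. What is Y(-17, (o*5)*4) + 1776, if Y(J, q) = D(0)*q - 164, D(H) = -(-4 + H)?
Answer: 1612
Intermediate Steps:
D(H) = 4 - H
Y(J, q) = -164 + 4*q (Y(J, q) = (4 - 1*0)*q - 164 = (4 + 0)*q - 164 = 4*q - 164 = -164 + 4*q)
Y(-17, (o*5)*4) + 1776 = (-164 + 4*((0*5)*4)) + 1776 = (-164 + 4*(0*4)) + 1776 = (-164 + 4*0) + 1776 = (-164 + 0) + 1776 = -164 + 1776 = 1612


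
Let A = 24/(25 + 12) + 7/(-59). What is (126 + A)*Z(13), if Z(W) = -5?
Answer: -1381075/2183 ≈ -632.65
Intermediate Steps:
A = 1157/2183 (A = 24/37 + 7*(-1/59) = 24*(1/37) - 7/59 = 24/37 - 7/59 = 1157/2183 ≈ 0.53000)
(126 + A)*Z(13) = (126 + 1157/2183)*(-5) = (276215/2183)*(-5) = -1381075/2183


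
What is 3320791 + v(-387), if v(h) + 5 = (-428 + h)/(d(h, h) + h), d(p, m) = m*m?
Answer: 496065653437/149382 ≈ 3.3208e+6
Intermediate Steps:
d(p, m) = m²
v(h) = -5 + (-428 + h)/(h + h²) (v(h) = -5 + (-428 + h)/(h² + h) = -5 + (-428 + h)/(h + h²))
3320791 + v(-387) = 3320791 + (-428 - 5*(-387)² - 4*(-387))/((-387)*(1 - 387)) = 3320791 - 1/387*(-428 - 5*149769 + 1548)/(-386) = 3320791 - 1/387*(-1/386)*(-428 - 748845 + 1548) = 3320791 - 1/387*(-1/386)*(-747725) = 3320791 - 747725/149382 = 496065653437/149382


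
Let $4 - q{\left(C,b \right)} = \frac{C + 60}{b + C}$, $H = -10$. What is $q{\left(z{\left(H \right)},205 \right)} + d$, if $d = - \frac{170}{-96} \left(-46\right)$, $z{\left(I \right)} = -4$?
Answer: $- \frac{41667}{536} \approx -77.737$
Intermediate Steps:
$q{\left(C,b \right)} = 4 - \frac{60 + C}{C + b}$ ($q{\left(C,b \right)} = 4 - \frac{C + 60}{b + C} = 4 - \frac{60 + C}{C + b}$)
$d = - \frac{1955}{24}$ ($d = \left(-170\right) \left(- \frac{1}{96}\right) \left(-46\right) = \frac{85}{48} \left(-46\right) = - \frac{1955}{24} \approx -81.458$)
$q{\left(z{\left(H \right)},205 \right)} + d = \frac{-60 + 3 \left(-4\right) + 4 \cdot 205}{-4 + 205} - \frac{1955}{24} = \frac{-60 - 12 + 820}{201} - \frac{1955}{24} = \frac{1}{201} \cdot 748 - \frac{1955}{24} = \frac{748}{201} - \frac{1955}{24} = - \frac{41667}{536}$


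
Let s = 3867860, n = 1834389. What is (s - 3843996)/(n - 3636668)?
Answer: -23864/1802279 ≈ -0.013241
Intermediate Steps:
(s - 3843996)/(n - 3636668) = (3867860 - 3843996)/(1834389 - 3636668) = 23864/(-1802279) = 23864*(-1/1802279) = -23864/1802279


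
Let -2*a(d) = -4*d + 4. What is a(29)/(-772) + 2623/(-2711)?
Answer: -544193/523223 ≈ -1.0401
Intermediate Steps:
a(d) = -2 + 2*d (a(d) = -(-4*d + 4)/2 = -(4 - 4*d)/2 = -2 + 2*d)
a(29)/(-772) + 2623/(-2711) = (-2 + 2*29)/(-772) + 2623/(-2711) = (-2 + 58)*(-1/772) + 2623*(-1/2711) = 56*(-1/772) - 2623/2711 = -14/193 - 2623/2711 = -544193/523223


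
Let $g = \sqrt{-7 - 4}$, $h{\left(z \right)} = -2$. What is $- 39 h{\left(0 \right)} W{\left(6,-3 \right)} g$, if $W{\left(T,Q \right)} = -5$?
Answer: $- 390 i \sqrt{11} \approx - 1293.5 i$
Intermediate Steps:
$g = i \sqrt{11}$ ($g = \sqrt{-11} = i \sqrt{11} \approx 3.3166 i$)
$- 39 h{\left(0 \right)} W{\left(6,-3 \right)} g = - 39 \left(\left(-2\right) \left(-5\right)\right) i \sqrt{11} = \left(-39\right) 10 i \sqrt{11} = - 390 i \sqrt{11}$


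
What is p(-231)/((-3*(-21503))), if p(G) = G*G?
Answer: 17787/21503 ≈ 0.82719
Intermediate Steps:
p(G) = G²
p(-231)/((-3*(-21503))) = (-231)²/((-3*(-21503))) = 53361/64509 = 53361*(1/64509) = 17787/21503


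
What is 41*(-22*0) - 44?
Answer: -44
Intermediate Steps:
41*(-22*0) - 44 = 41*0 - 44 = 0 - 44 = -44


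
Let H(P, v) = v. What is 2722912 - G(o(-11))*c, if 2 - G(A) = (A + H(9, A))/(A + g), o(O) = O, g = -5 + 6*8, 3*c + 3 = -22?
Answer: 130700851/48 ≈ 2.7229e+6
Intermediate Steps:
c = -25/3 (c = -1 + (1/3)*(-22) = -1 - 22/3 = -25/3 ≈ -8.3333)
g = 43 (g = -5 + 48 = 43)
G(A) = 2 - 2*A/(43 + A) (G(A) = 2 - (A + A)/(A + 43) = 2 - 2*A/(43 + A))
2722912 - G(o(-11))*c = 2722912 - 86/(43 - 11)*(-25)/3 = 2722912 - 86/32*(-25)/3 = 2722912 - 86*(1/32)*(-25)/3 = 2722912 - 43*(-25)/(16*3) = 2722912 - 1*(-1075/48) = 2722912 + 1075/48 = 130700851/48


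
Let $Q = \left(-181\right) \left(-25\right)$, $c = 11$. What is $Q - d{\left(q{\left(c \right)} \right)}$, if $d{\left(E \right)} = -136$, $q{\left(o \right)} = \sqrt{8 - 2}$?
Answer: $4661$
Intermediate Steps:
$Q = 4525$
$q{\left(o \right)} = \sqrt{6}$
$Q - d{\left(q{\left(c \right)} \right)} = 4525 - -136 = 4525 + 136 = 4661$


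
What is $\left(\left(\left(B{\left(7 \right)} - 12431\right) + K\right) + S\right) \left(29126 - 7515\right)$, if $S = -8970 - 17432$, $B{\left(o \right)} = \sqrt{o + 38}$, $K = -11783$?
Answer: $-1093862376 + 64833 \sqrt{5} \approx -1.0937 \cdot 10^{9}$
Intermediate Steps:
$B{\left(o \right)} = \sqrt{38 + o}$
$S = -26402$ ($S = -8970 - 17432 = -26402$)
$\left(\left(\left(B{\left(7 \right)} - 12431\right) + K\right) + S\right) \left(29126 - 7515\right) = \left(\left(\left(\sqrt{38 + 7} - 12431\right) - 11783\right) - 26402\right) \left(29126 - 7515\right) = \left(\left(\left(\sqrt{45} - 12431\right) - 11783\right) - 26402\right) 21611 = \left(\left(\left(3 \sqrt{5} - 12431\right) - 11783\right) - 26402\right) 21611 = \left(\left(\left(-12431 + 3 \sqrt{5}\right) - 11783\right) - 26402\right) 21611 = \left(\left(-24214 + 3 \sqrt{5}\right) - 26402\right) 21611 = \left(-50616 + 3 \sqrt{5}\right) 21611 = -1093862376 + 64833 \sqrt{5}$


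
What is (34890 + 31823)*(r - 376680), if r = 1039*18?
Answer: -23881786314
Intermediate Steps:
r = 18702
(34890 + 31823)*(r - 376680) = (34890 + 31823)*(18702 - 376680) = 66713*(-357978) = -23881786314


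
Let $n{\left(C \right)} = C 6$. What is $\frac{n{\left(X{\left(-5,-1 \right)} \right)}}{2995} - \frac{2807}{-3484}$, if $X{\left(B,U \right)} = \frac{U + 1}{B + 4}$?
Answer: $\frac{2807}{3484} \approx 0.80568$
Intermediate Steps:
$X{\left(B,U \right)} = \frac{1 + U}{4 + B}$
$n{\left(C \right)} = 6 C$
$\frac{n{\left(X{\left(-5,-1 \right)} \right)}}{2995} - \frac{2807}{-3484} = \frac{6 \frac{1 - 1}{4 - 5}}{2995} - \frac{2807}{-3484} = 6 \frac{1}{-1} \cdot 0 \cdot \frac{1}{2995} - - \frac{2807}{3484} = 6 \left(\left(-1\right) 0\right) \frac{1}{2995} + \frac{2807}{3484} = 6 \cdot 0 \cdot \frac{1}{2995} + \frac{2807}{3484} = 0 \cdot \frac{1}{2995} + \frac{2807}{3484} = 0 + \frac{2807}{3484} = \frac{2807}{3484}$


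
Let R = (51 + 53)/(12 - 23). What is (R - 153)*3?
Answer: -5361/11 ≈ -487.36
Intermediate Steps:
R = -104/11 (R = 104/(-11) = 104*(-1/11) = -104/11 ≈ -9.4545)
(R - 153)*3 = (-104/11 - 153)*3 = -1787/11*3 = -5361/11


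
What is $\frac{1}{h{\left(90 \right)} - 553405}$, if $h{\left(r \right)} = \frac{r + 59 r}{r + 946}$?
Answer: $- \frac{259}{143330545} \approx -1.807 \cdot 10^{-6}$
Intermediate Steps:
$h{\left(r \right)} = \frac{60 r}{946 + r}$
$\frac{1}{h{\left(90 \right)} - 553405} = \frac{1}{60 \cdot 90 \frac{1}{946 + 90} - 553405} = \frac{1}{60 \cdot 90 \cdot \frac{1}{1036} - 553405} = \frac{1}{\frac{1350}{259} - 553405} = \frac{1}{- \frac{143330545}{259}} = - \frac{259}{143330545}$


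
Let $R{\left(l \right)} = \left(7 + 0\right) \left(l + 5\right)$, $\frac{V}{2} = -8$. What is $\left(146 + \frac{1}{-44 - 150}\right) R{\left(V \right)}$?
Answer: $- \frac{2180871}{194} \approx -11242.0$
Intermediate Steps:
$V = -16$ ($V = 2 \left(-8\right) = -16$)
$R{\left(l \right)} = 35 + 7 l$ ($R{\left(l \right)} = 7 \left(5 + l\right) = 35 + 7 l$)
$\left(146 + \frac{1}{-44 - 150}\right) R{\left(V \right)} = \left(146 + \frac{1}{-44 - 150}\right) \left(35 + 7 \left(-16\right)\right) = \left(146 + \frac{1}{-194}\right) \left(35 - 112\right) = \left(146 - \frac{1}{194}\right) \left(-77\right) = \frac{28323}{194} \left(-77\right) = - \frac{2180871}{194}$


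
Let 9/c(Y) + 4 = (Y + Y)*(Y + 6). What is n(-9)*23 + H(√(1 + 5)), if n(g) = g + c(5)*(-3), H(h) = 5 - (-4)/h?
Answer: -22033/106 + 2*√6/3 ≈ -206.23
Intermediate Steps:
c(Y) = 9/(-4 + 2*Y*(6 + Y)) (c(Y) = 9/(-4 + (Y + Y)*(Y + 6)) = 9/(-4 + (2*Y)*(6 + Y)) = 9/(-4 + 2*Y*(6 + Y)))
H(h) = 5 + 4/h
n(g) = -27/106 + g (n(g) = g + (9/(2*(-2 + 5² + 6*5)))*(-3) = g + (9/(2*(-2 + 25 + 30)))*(-3) = g + ((9/2)/53)*(-3) = g + ((9/2)*(1/53))*(-3) = g + (9/106)*(-3) = g - 27/106 = -27/106 + g)
n(-9)*23 + H(√(1 + 5)) = (-27/106 - 9)*23 + (5 + 4/(√(1 + 5))) = -981/106*23 + (5 + 4/(√6)) = -22563/106 + (5 + 4*(√6/6)) = -22563/106 + (5 + 2*√6/3) = -22033/106 + 2*√6/3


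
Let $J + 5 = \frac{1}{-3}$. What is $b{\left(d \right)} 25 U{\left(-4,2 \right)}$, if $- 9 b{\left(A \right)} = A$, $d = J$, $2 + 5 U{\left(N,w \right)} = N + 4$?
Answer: $- \frac{160}{27} \approx -5.9259$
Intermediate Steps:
$U{\left(N,w \right)} = \frac{2}{5} + \frac{N}{5}$ ($U{\left(N,w \right)} = - \frac{2}{5} + \frac{N + 4}{5} = - \frac{2}{5} + \frac{4 + N}{5} = - \frac{2}{5} + \left(\frac{4}{5} + \frac{N}{5}\right) = \frac{2}{5} + \frac{N}{5}$)
$J = - \frac{16}{3}$ ($J = -5 + \frac{1}{-3} = -5 - \frac{1}{3} = - \frac{16}{3} \approx -5.3333$)
$d = - \frac{16}{3} \approx -5.3333$
$b{\left(A \right)} = - \frac{A}{9}$
$b{\left(d \right)} 25 U{\left(-4,2 \right)} = \left(- \frac{1}{9}\right) \left(- \frac{16}{3}\right) 25 \left(\frac{2}{5} + \frac{1}{5} \left(-4\right)\right) = \frac{16 \cdot 25 \left(\frac{2}{5} - \frac{4}{5}\right)}{27} = \frac{16 \cdot 25 \left(- \frac{2}{5}\right)}{27} = \frac{16}{27} \left(-10\right) = - \frac{160}{27}$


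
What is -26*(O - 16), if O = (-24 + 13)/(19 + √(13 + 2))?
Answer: 74685/173 - 143*√15/173 ≈ 428.50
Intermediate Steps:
O = -11/(19 + √15) ≈ -0.48092
-26*(O - 16) = -26*((-209/346 + 11*√15/346) - 16) = -26*(-5745/346 + 11*√15/346) = 74685/173 - 143*√15/173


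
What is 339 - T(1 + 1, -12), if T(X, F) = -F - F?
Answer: 315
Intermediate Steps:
T(X, F) = -2*F
339 - T(1 + 1, -12) = 339 - (-2)*(-12) = 339 - 1*24 = 339 - 24 = 315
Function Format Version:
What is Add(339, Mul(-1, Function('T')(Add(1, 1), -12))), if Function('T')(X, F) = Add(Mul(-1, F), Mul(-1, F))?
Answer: 315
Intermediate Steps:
Function('T')(X, F) = Mul(-2, F)
Add(339, Mul(-1, Function('T')(Add(1, 1), -12))) = Add(339, Mul(-1, Mul(-2, -12))) = Add(339, Mul(-1, 24)) = Add(339, -24) = 315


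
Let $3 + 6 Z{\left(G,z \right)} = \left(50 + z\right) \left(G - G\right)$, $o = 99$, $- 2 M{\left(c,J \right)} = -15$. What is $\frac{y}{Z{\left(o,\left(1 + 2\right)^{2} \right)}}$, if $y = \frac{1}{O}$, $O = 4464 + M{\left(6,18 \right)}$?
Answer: $- \frac{4}{8943} \approx -0.00044728$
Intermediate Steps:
$M{\left(c,J \right)} = \frac{15}{2}$ ($M{\left(c,J \right)} = \left(- \frac{1}{2}\right) \left(-15\right) = \frac{15}{2}$)
$Z{\left(G,z \right)} = - \frac{1}{2}$ ($Z{\left(G,z \right)} = - \frac{1}{2} + \frac{\left(50 + z\right) \left(G - G\right)}{6} = - \frac{1}{2} + \frac{\left(50 + z\right) 0}{6} = - \frac{1}{2} + \frac{1}{6} \cdot 0 = - \frac{1}{2} + 0 = - \frac{1}{2}$)
$O = \frac{8943}{2}$ ($O = 4464 + \frac{15}{2} = \frac{8943}{2} \approx 4471.5$)
$y = \frac{2}{8943}$ ($y = \frac{1}{\frac{8943}{2}} = \frac{2}{8943} \approx 0.00022364$)
$\frac{y}{Z{\left(o,\left(1 + 2\right)^{2} \right)}} = \frac{2}{8943 \left(- \frac{1}{2}\right)} = \frac{2}{8943} \left(-2\right) = - \frac{4}{8943}$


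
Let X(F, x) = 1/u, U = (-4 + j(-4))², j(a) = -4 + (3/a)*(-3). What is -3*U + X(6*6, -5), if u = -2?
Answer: -1595/16 ≈ -99.688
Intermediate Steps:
j(a) = -4 - 9/a
U = 529/16 (U = (-4 + (-4 - 9/(-4)))² = (-4 + (-4 - 9*(-¼)))² = (-4 + (-4 + 9/4))² = (-4 - 7/4)² = (-23/4)² = 529/16 ≈ 33.063)
X(F, x) = -½ (X(F, x) = 1/(-2) = -½)
-3*U + X(6*6, -5) = -3*529/16 - ½ = -1587/16 - ½ = -1595/16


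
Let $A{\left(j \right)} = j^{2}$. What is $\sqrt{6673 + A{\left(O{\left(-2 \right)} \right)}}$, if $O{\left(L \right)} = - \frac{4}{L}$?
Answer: $\sqrt{6677} \approx 81.713$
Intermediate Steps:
$\sqrt{6673 + A{\left(O{\left(-2 \right)} \right)}} = \sqrt{6673 + \left(- \frac{4}{-2}\right)^{2}} = \sqrt{6673 + \left(\left(-4\right) \left(- \frac{1}{2}\right)\right)^{2}} = \sqrt{6673 + 2^{2}} = \sqrt{6673 + 4} = \sqrt{6677}$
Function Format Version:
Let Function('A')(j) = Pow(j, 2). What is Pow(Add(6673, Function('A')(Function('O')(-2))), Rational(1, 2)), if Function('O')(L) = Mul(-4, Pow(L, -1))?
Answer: Pow(6677, Rational(1, 2)) ≈ 81.713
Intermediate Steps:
Pow(Add(6673, Function('A')(Function('O')(-2))), Rational(1, 2)) = Pow(Add(6673, Pow(Mul(-4, Pow(-2, -1)), 2)), Rational(1, 2)) = Pow(Add(6673, Pow(Mul(-4, Rational(-1, 2)), 2)), Rational(1, 2)) = Pow(Add(6673, Pow(2, 2)), Rational(1, 2)) = Pow(Add(6673, 4), Rational(1, 2)) = Pow(6677, Rational(1, 2))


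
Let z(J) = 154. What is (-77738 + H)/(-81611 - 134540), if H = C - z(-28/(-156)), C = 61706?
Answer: 16186/216151 ≈ 0.074883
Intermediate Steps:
H = 61552 (H = 61706 - 1*154 = 61706 - 154 = 61552)
(-77738 + H)/(-81611 - 134540) = (-77738 + 61552)/(-81611 - 134540) = -16186/(-216151) = -16186*(-1/216151) = 16186/216151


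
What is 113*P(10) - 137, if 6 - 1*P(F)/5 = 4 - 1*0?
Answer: 993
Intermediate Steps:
P(F) = 10 (P(F) = 30 - 5*(4 - 1*0) = 30 - 5*(4 + 0) = 30 - 5*4 = 30 - 20 = 10)
113*P(10) - 137 = 113*10 - 137 = 1130 - 137 = 993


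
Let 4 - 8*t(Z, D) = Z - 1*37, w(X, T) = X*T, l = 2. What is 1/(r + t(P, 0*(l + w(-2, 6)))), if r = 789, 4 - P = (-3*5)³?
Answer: 4/1487 ≈ 0.0026900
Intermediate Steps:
w(X, T) = T*X
P = 3379 (P = 4 - (-3*5)³ = 4 - 1*(-15)³ = 4 - 1*(-3375) = 4 + 3375 = 3379)
t(Z, D) = 41/8 - Z/8 (t(Z, D) = ½ - (Z - 1*37)/8 = ½ - (Z - 37)/8 = ½ - (-37 + Z)/8 = ½ + (37/8 - Z/8) = 41/8 - Z/8)
1/(r + t(P, 0*(l + w(-2, 6)))) = 1/(789 + (41/8 - ⅛*3379)) = 1/(789 + (41/8 - 3379/8)) = 1/(789 - 1669/4) = 1/(1487/4) = 4/1487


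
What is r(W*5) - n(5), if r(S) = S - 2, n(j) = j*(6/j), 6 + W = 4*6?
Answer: 82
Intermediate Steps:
W = 18 (W = -6 + 4*6 = -6 + 24 = 18)
n(j) = 6
r(S) = -2 + S
r(W*5) - n(5) = (-2 + 18*5) - 1*6 = (-2 + 90) - 6 = 88 - 6 = 82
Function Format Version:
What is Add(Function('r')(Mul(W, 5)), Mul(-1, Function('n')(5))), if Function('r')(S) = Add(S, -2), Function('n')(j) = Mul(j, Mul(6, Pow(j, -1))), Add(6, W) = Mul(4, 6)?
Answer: 82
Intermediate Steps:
W = 18 (W = Add(-6, Mul(4, 6)) = Add(-6, 24) = 18)
Function('n')(j) = 6
Function('r')(S) = Add(-2, S)
Add(Function('r')(Mul(W, 5)), Mul(-1, Function('n')(5))) = Add(Add(-2, Mul(18, 5)), Mul(-1, 6)) = Add(Add(-2, 90), -6) = Add(88, -6) = 82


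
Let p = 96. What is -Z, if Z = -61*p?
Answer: 5856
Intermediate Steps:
Z = -5856 (Z = -61*96 = -5856)
-Z = -1*(-5856) = 5856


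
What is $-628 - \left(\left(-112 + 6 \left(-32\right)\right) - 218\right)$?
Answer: $-106$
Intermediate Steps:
$-628 - \left(\left(-112 + 6 \left(-32\right)\right) - 218\right) = -628 - \left(\left(-112 - 192\right) - 218\right) = -628 - \left(-304 - 218\right) = -628 - -522 = -628 + 522 = -106$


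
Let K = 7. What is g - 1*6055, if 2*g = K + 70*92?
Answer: -5663/2 ≈ -2831.5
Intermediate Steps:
g = 6447/2 (g = (7 + 70*92)/2 = (7 + 6440)/2 = (1/2)*6447 = 6447/2 ≈ 3223.5)
g - 1*6055 = 6447/2 - 1*6055 = 6447/2 - 6055 = -5663/2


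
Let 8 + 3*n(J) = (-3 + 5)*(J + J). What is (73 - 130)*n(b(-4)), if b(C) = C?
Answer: 456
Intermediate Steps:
n(J) = -8/3 + 4*J/3 (n(J) = -8/3 + ((-3 + 5)*(J + J))/3 = -8/3 + (2*(2*J))/3 = -8/3 + (4*J)/3 = -8/3 + 4*J/3)
(73 - 130)*n(b(-4)) = (73 - 130)*(-8/3 + (4/3)*(-4)) = -57*(-8/3 - 16/3) = -57*(-8) = 456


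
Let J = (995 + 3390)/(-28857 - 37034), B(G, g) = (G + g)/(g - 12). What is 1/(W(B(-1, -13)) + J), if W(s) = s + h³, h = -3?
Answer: -1647275/43663576 ≈ -0.037727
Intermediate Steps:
B(G, g) = (G + g)/(-12 + g)
W(s) = -27 + s (W(s) = s + (-3)³ = s - 27 = -27 + s)
J = -4385/65891 (J = 4385/(-65891) = 4385*(-1/65891) = -4385/65891 ≈ -0.066549)
1/(W(B(-1, -13)) + J) = 1/((-27 + (-1 - 13)/(-12 - 13)) - 4385/65891) = 1/((-27 - 14/(-25)) - 4385/65891) = 1/((-27 - 1/25*(-14)) - 4385/65891) = 1/((-27 + 14/25) - 4385/65891) = 1/(-661/25 - 4385/65891) = 1/(-43663576/1647275) = -1647275/43663576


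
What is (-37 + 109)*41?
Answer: 2952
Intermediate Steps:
(-37 + 109)*41 = 72*41 = 2952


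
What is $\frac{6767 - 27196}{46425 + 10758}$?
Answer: $- \frac{20429}{57183} \approx -0.35726$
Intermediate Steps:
$\frac{6767 - 27196}{46425 + 10758} = - \frac{20429}{57183}$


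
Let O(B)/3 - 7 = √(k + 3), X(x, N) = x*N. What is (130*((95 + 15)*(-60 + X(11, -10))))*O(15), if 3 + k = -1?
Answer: -51051000 - 7293000*I ≈ -5.1051e+7 - 7.293e+6*I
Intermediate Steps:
k = -4 (k = -3 - 1 = -4)
X(x, N) = N*x
O(B) = 21 + 3*I (O(B) = 21 + 3*√(-4 + 3) = 21 + 3*√(-1) = 21 + 3*I)
(130*((95 + 15)*(-60 + X(11, -10))))*O(15) = (130*((95 + 15)*(-60 - 10*11)))*(21 + 3*I) = (130*(110*(-60 - 110)))*(21 + 3*I) = (130*(110*(-170)))*(21 + 3*I) = (130*(-18700))*(21 + 3*I) = -2431000*(21 + 3*I) = -51051000 - 7293000*I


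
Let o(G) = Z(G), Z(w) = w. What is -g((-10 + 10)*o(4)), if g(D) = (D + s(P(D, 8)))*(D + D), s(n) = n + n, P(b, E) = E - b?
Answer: 0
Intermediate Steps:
o(G) = G
s(n) = 2*n
g(D) = 2*D*(16 - D) (g(D) = (D + 2*(8 - D))*(D + D) = (D + (16 - 2*D))*(2*D) = (16 - D)*(2*D) = 2*D*(16 - D))
-g((-10 + 10)*o(4)) = -2*(-10 + 10)*4*(16 - (-10 + 10)*4) = -2*0*4*(16 - 0*4) = -2*0*(16 - 1*0) = -2*0*(16 + 0) = -2*0*16 = -1*0 = 0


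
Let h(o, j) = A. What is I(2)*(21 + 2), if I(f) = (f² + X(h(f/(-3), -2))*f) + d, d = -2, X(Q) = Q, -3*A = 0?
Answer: 46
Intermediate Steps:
A = 0 (A = -⅓*0 = 0)
h(o, j) = 0
I(f) = -2 + f² (I(f) = (f² + 0*f) - 2 = (f² + 0) - 2 = f² - 2 = -2 + f²)
I(2)*(21 + 2) = (-2 + 2²)*(21 + 2) = (-2 + 4)*23 = 2*23 = 46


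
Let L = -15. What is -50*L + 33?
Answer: 783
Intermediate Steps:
-50*L + 33 = -50*(-15) + 33 = 750 + 33 = 783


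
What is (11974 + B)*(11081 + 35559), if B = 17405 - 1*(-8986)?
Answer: 1789343600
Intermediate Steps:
B = 26391 (B = 17405 + 8986 = 26391)
(11974 + B)*(11081 + 35559) = (11974 + 26391)*(11081 + 35559) = 38365*46640 = 1789343600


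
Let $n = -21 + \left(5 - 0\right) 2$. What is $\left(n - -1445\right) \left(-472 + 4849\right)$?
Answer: $6276618$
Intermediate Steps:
$n = -11$ ($n = -21 + \left(5 + 0\right) 2 = -21 + 5 \cdot 2 = -21 + 10 = -11$)
$\left(n - -1445\right) \left(-472 + 4849\right) = \left(-11 - -1445\right) \left(-472 + 4849\right) = \left(-11 + 1445\right) 4377 = 1434 \cdot 4377 = 6276618$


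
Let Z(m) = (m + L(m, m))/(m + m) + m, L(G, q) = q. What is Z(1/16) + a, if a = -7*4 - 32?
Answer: -943/16 ≈ -58.938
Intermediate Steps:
Z(m) = 1 + m (Z(m) = (m + m)/(m + m) + m = (2*m)/((2*m)) + m = (2*m)*(1/(2*m)) + m = 1 + m)
a = -60 (a = -28 - 32 = -60)
Z(1/16) + a = (1 + 1/16) - 60 = 17/16 - 60 = -943/16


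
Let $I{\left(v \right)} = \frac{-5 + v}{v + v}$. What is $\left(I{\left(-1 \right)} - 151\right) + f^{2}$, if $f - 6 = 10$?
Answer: $108$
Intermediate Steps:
$f = 16$ ($f = 6 + 10 = 16$)
$I{\left(v \right)} = \frac{-5 + v}{2 v}$
$\left(I{\left(-1 \right)} - 151\right) + f^{2} = \left(\frac{-5 - 1}{2 \left(-1\right)} - 151\right) + 16^{2} = \left(\frac{1}{2} \left(-1\right) \left(-6\right) - 151\right) + 256 = \left(3 - 151\right) + 256 = -148 + 256 = 108$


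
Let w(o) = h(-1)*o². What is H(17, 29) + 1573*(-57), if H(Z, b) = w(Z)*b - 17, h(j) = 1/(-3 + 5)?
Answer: -170975/2 ≈ -85488.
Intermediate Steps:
h(j) = ½ (h(j) = 1/2 = ½)
w(o) = o²/2
H(Z, b) = -17 + b*Z²/2 (H(Z, b) = (Z²/2)*b - 17 = b*Z²/2 - 17 = -17 + b*Z²/2)
H(17, 29) + 1573*(-57) = (-17 + (½)*29*17²) + 1573*(-57) = (-17 + (½)*29*289) - 89661 = (-17 + 8381/2) - 89661 = 8347/2 - 89661 = -170975/2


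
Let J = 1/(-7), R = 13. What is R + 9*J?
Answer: 82/7 ≈ 11.714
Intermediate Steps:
J = -1/7 ≈ -0.14286
R + 9*J = 13 + 9*(-1/7) = 13 - 9/7 = 82/7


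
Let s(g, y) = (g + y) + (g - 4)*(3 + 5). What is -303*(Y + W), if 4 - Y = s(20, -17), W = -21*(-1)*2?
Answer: 25755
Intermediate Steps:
W = 42 (W = 21*2 = 42)
s(g, y) = -32 + y + 9*g (s(g, y) = (g + y) + (-4 + g)*8 = (g + y) + (-32 + 8*g) = -32 + y + 9*g)
Y = -127 (Y = 4 - (-32 - 17 + 9*20) = 4 - (-32 - 17 + 180) = 4 - 1*131 = 4 - 131 = -127)
-303*(Y + W) = -303*(-127 + 42) = -303*(-85) = 25755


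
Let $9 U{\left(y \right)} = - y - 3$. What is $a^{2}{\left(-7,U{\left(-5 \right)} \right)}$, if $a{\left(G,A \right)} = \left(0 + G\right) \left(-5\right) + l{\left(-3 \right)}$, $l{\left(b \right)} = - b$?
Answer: $1444$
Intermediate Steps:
$U{\left(y \right)} = - \frac{1}{3} - \frac{y}{9}$ ($U{\left(y \right)} = \frac{- y - 3}{9} = \frac{-3 - y}{9} = - \frac{1}{3} - \frac{y}{9}$)
$a{\left(G,A \right)} = 3 - 5 G$ ($a{\left(G,A \right)} = \left(0 + G\right) \left(-5\right) - -3 = G \left(-5\right) + 3 = - 5 G + 3 = 3 - 5 G$)
$a^{2}{\left(-7,U{\left(-5 \right)} \right)} = \left(3 - -35\right)^{2} = \left(3 + 35\right)^{2} = 38^{2} = 1444$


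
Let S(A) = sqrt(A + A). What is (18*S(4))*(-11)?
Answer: -396*sqrt(2) ≈ -560.03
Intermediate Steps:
S(A) = sqrt(2)*sqrt(A) (S(A) = sqrt(2*A) = sqrt(2)*sqrt(A))
(18*S(4))*(-11) = (18*(sqrt(2)*sqrt(4)))*(-11) = (18*(sqrt(2)*2))*(-11) = (18*(2*sqrt(2)))*(-11) = (36*sqrt(2))*(-11) = -396*sqrt(2)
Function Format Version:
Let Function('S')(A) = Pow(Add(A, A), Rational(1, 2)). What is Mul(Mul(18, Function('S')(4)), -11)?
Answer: Mul(-396, Pow(2, Rational(1, 2))) ≈ -560.03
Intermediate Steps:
Function('S')(A) = Mul(Pow(2, Rational(1, 2)), Pow(A, Rational(1, 2))) (Function('S')(A) = Pow(Mul(2, A), Rational(1, 2)) = Mul(Pow(2, Rational(1, 2)), Pow(A, Rational(1, 2))))
Mul(Mul(18, Function('S')(4)), -11) = Mul(Mul(18, Mul(Pow(2, Rational(1, 2)), Pow(4, Rational(1, 2)))), -11) = Mul(Mul(18, Mul(Pow(2, Rational(1, 2)), 2)), -11) = Mul(Mul(18, Mul(2, Pow(2, Rational(1, 2)))), -11) = Mul(Mul(36, Pow(2, Rational(1, 2))), -11) = Mul(-396, Pow(2, Rational(1, 2)))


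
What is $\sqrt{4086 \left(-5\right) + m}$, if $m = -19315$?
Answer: $i \sqrt{39745} \approx 199.36 i$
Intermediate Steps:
$\sqrt{4086 \left(-5\right) + m} = \sqrt{4086 \left(-5\right) - 19315} = \sqrt{-20430 - 19315} = \sqrt{-39745} = i \sqrt{39745}$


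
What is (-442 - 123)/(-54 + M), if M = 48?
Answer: 565/6 ≈ 94.167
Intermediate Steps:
(-442 - 123)/(-54 + M) = (-442 - 123)/(-54 + 48) = -565/(-6) = -565*(-1/6) = 565/6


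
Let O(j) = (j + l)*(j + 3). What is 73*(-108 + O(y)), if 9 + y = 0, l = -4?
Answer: -2190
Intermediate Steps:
y = -9 (y = -9 + 0 = -9)
O(j) = (-4 + j)*(3 + j) (O(j) = (j - 4)*(j + 3) = (-4 + j)*(3 + j))
73*(-108 + O(y)) = 73*(-108 + (-12 + (-9)² - 1*(-9))) = 73*(-108 + (-12 + 81 + 9)) = 73*(-108 + 78) = 73*(-30) = -2190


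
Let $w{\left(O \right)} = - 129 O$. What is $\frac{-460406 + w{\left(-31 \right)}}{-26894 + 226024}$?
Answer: $- \frac{456407}{199130} \approx -2.292$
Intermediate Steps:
$\frac{-460406 + w{\left(-31 \right)}}{-26894 + 226024} = \frac{-460406 - -3999}{-26894 + 226024} = \frac{-460406 + 3999}{199130} = \left(-456407\right) \frac{1}{199130} = - \frac{456407}{199130}$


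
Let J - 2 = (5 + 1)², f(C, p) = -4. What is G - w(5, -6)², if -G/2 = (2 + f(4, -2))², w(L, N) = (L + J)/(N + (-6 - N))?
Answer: -2137/36 ≈ -59.361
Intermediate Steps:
J = 38 (J = 2 + (5 + 1)² = 2 + 6² = 2 + 36 = 38)
w(L, N) = -19/3 - L/6 (w(L, N) = (L + 38)/(N + (-6 - N)) = (38 + L)/(-6) = (38 + L)*(-⅙) = -19/3 - L/6)
G = -8 (G = -2*(2 - 4)² = -2*(-2)² = -2*4 = -8)
G - w(5, -6)² = -8 - (-19/3 - ⅙*5)² = -8 - (-19/3 - ⅚)² = -8 - (-43/6)² = -8 - 1*1849/36 = -8 - 1849/36 = -2137/36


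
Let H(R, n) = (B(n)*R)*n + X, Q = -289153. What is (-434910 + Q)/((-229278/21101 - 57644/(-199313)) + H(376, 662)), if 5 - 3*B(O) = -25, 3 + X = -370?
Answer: -3045194375139619/10466887768002941 ≈ -0.29094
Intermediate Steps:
X = -373 (X = -3 - 370 = -373)
B(O) = 10 (B(O) = 5/3 - 1/3*(-25) = 5/3 + 25/3 = 10)
H(R, n) = -373 + 10*R*n (H(R, n) = (10*R)*n - 373 = 10*R*n - 373 = -373 + 10*R*n)
(-434910 + Q)/((-229278/21101 - 57644/(-199313)) + H(376, 662)) = (-434910 - 289153)/((-229278/21101 - 57644/(-199313)) + (-373 + 10*376*662)) = -724063/((-229278*1/21101 - 57644*(-1/199313)) + (-373 + 2489120)) = -724063/((-229278/21101 + 57644/199313) + 2488747) = -724063/(-44481739970/4205703613 + 2488747) = -724063/10466887768002941/4205703613 = -724063*4205703613/10466887768002941 = -3045194375139619/10466887768002941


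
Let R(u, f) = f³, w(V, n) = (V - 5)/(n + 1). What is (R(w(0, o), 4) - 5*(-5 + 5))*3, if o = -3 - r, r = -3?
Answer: 192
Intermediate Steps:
o = 0 (o = -3 - 1*(-3) = -3 + 3 = 0)
w(V, n) = (-5 + V)/(1 + n)
(R(w(0, o), 4) - 5*(-5 + 5))*3 = (4³ - 5*(-5 + 5))*3 = (64 - 5*0)*3 = (64 + 0)*3 = 64*3 = 192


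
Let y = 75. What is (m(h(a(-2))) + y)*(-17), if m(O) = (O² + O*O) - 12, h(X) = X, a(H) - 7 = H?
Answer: -1921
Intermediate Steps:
a(H) = 7 + H
m(O) = -12 + 2*O² (m(O) = (O² + O²) - 12 = 2*O² - 12 = -12 + 2*O²)
(m(h(a(-2))) + y)*(-17) = ((-12 + 2*(7 - 2)²) + 75)*(-17) = ((-12 + 2*5²) + 75)*(-17) = ((-12 + 2*25) + 75)*(-17) = ((-12 + 50) + 75)*(-17) = (38 + 75)*(-17) = 113*(-17) = -1921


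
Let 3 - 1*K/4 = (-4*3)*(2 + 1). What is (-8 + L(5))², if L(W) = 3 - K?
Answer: 25921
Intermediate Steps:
K = 156 (K = 12 - 4*(-4*3)*(2 + 1) = 12 - (-48)*3 = 12 - 4*(-36) = 12 + 144 = 156)
L(W) = -153 (L(W) = 3 - 1*156 = 3 - 156 = -153)
(-8 + L(5))² = (-8 - 153)² = (-161)² = 25921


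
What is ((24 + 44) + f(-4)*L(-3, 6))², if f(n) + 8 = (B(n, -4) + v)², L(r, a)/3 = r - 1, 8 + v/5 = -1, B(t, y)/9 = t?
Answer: 6172930624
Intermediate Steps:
B(t, y) = 9*t
v = -45 (v = -40 + 5*(-1) = -40 - 5 = -45)
L(r, a) = -3 + 3*r (L(r, a) = 3*(r - 1) = 3*(-1 + r) = -3 + 3*r)
f(n) = -8 + (-45 + 9*n)² (f(n) = -8 + (9*n - 45)² = -8 + (-45 + 9*n)²)
((24 + 44) + f(-4)*L(-3, 6))² = ((24 + 44) + (-8 + 81*(-5 - 4)²)*(-3 + 3*(-3)))² = (68 + (-8 + 81*(-9)²)*(-3 - 9))² = (68 + (-8 + 81*81)*(-12))² = (68 + (-8 + 6561)*(-12))² = (68 + 6553*(-12))² = (68 - 78636)² = (-78568)² = 6172930624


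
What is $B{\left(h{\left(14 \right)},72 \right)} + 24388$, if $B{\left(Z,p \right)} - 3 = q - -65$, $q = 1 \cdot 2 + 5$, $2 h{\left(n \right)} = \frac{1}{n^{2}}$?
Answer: $24463$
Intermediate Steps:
$h{\left(n \right)} = \frac{1}{2 n^{2}}$
$q = 7$ ($q = 2 + 5 = 7$)
$B{\left(Z,p \right)} = 75$ ($B{\left(Z,p \right)} = 3 + \left(7 - -65\right) = 3 + \left(7 + 65\right) = 3 + 72 = 75$)
$B{\left(h{\left(14 \right)},72 \right)} + 24388 = 75 + 24388 = 24463$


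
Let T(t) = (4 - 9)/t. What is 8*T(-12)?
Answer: 10/3 ≈ 3.3333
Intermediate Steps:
T(t) = -5/t
8*T(-12) = 8*(-5/(-12)) = 8*(-5*(-1/12)) = 8*(5/12) = 10/3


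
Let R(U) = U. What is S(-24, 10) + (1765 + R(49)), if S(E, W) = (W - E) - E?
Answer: 1872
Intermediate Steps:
S(E, W) = W - 2*E
S(-24, 10) + (1765 + R(49)) = (10 - 2*(-24)) + (1765 + 49) = (10 + 48) + 1814 = 58 + 1814 = 1872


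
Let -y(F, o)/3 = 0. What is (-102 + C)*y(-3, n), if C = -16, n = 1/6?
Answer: 0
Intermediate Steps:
n = 1/6 ≈ 0.16667
y(F, o) = 0 (y(F, o) = -3*0 = 0)
(-102 + C)*y(-3, n) = (-102 - 16)*0 = -118*0 = 0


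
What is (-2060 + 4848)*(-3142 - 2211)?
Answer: -14924164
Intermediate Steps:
(-2060 + 4848)*(-3142 - 2211) = 2788*(-5353) = -14924164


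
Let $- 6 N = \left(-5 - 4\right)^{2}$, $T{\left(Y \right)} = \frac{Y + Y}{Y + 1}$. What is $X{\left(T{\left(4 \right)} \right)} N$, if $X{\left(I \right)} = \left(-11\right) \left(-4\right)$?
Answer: $-594$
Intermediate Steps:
$T{\left(Y \right)} = \frac{2 Y}{1 + Y}$
$X{\left(I \right)} = 44$
$N = - \frac{27}{2}$ ($N = - \frac{\left(-5 - 4\right)^{2}}{6} = - \frac{\left(-9\right)^{2}}{6} = \left(- \frac{1}{6}\right) 81 = - \frac{27}{2} \approx -13.5$)
$X{\left(T{\left(4 \right)} \right)} N = 44 \left(- \frac{27}{2}\right) = -594$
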